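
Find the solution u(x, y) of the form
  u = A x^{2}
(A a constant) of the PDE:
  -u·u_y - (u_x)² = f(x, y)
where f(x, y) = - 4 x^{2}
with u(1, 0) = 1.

Substitute the ansatz u = A x^{2} into the left-hand side.
Derivatives of the ansatz:
  u_y = 0
  u_x = 2 A x
Term by term:
  -u·u_y = 0
  -(u_x)² = - 4 A^{2} x^{2}
So the left-hand side equals
  - 4 A^{2} x^{2}
This must equal f(x, y) = - 4 x^{2} identically.
Matching coefficients of the independent functions:
  [x^{2}]:  - 4 A^{2} = -4
These equations allow (A) = (-1) or (1).
Impose the point condition(s):
  u(1, 0) = 1  ⟹  A = 1
Only A = 1 satisfies everything.
Hence u(x, y) = x^{2}.

Answer: u(x, y) = x^{2}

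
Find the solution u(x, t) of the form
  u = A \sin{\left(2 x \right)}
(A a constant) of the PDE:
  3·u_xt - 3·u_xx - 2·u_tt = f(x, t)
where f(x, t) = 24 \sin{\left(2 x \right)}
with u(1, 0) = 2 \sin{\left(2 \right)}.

Answer: u(x, t) = 2 \sin{\left(2 x \right)}

Derivation:
Substitute the ansatz u = A \sin{\left(2 x \right)} into the left-hand side.
Derivatives of the ansatz:
  u_xt = 0
  u_xx = - 4 A \sin{\left(2 x \right)}
  u_tt = 0
Term by term:
  3·u_xt = 0
  -3·u_xx = 12 A \sin{\left(2 x \right)}
  -2·u_tt = 0
So the left-hand side equals
  12 A \sin{\left(2 x \right)}
This must equal f(x, t) = 24 \sin{\left(2 x \right)} identically.
Matching coefficients of the independent functions:
  [\sin{\left(2 x \right)}]:  12 A = 24
Solving: A = 2.
Check against the point condition:
  u(1, 0) = 2 \sin{\left(2 \right)}  ⟹  A \sin{\left(2 \right)} = 2 \sin{\left(2 \right)}  ✓
Hence u(x, t) = 2 \sin{\left(2 x \right)}.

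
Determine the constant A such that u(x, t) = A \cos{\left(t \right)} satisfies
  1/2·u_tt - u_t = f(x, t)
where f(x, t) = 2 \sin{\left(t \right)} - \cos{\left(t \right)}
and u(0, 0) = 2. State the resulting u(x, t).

Answer: u(x, t) = 2 \cos{\left(t \right)}

Derivation:
Substitute the ansatz u = A \cos{\left(t \right)} into the left-hand side.
Derivatives of the ansatz:
  u_tt = - A \cos{\left(t \right)}
  u_t = - A \sin{\left(t \right)}
Term by term:
  1/2·u_tt = - \frac{A \cos{\left(t \right)}}{2}
  -u_t = A \sin{\left(t \right)}
So the left-hand side equals
  A \sin{\left(t \right)} - \frac{A \cos{\left(t \right)}}{2}
This must equal f(x, t) = 2 \sin{\left(t \right)} - \cos{\left(t \right)} identically.
Matching coefficients of the independent functions:
  [\sin{\left(t \right)}]:  A = 2
  [\cos{\left(t \right)}]:  - \frac{A}{2} = -1
Solving: A = 2.
Check against the point condition:
  u(0, 0) = 2  ⟹  A = 2  ✓
Hence u(x, t) = 2 \cos{\left(t \right)}.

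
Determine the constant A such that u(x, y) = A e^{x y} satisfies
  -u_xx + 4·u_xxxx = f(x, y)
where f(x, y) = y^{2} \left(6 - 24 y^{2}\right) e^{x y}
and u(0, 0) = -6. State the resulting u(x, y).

Substitute the ansatz u = A e^{x y} into the left-hand side.
Derivatives of the ansatz:
  u_xx = A y^{2} e^{x y}
  u_xxxx = A y^{4} e^{x y}
Term by term:
  -u_xx = - A y^{2} e^{x y}
  4·u_xxxx = 4 A y^{4} e^{x y}
So the left-hand side equals
  4 A y^{4} e^{x y} - A y^{2} e^{x y}
This must equal f(x, y) identically; expanded, f = - 24 y^{4} e^{x y} + 6 y^{2} e^{x y}.
Matching coefficients of the independent functions:
  [y^{2} e^{x y}]:  - A = 6
  [y^{4} e^{x y}]:  4 A = -24
Solving: A = -6.
Check against the point condition:
  u(0, 0) = -6  ⟹  A = -6  ✓
Hence u(x, y) = - 6 e^{x y}.

Answer: u(x, y) = - 6 e^{x y}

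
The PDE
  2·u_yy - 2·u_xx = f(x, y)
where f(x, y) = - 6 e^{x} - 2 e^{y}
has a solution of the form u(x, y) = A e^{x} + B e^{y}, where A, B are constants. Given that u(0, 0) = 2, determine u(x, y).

Substitute the ansatz u = A e^{x} + B e^{y} into the left-hand side.
Derivatives of the ansatz:
  u_yy = B e^{y}
  u_xx = A e^{x}
Term by term:
  2·u_yy = 2 B e^{y}
  -2·u_xx = - 2 A e^{x}
So the left-hand side equals
  - 2 A e^{x} + 2 B e^{y}
This must equal f(x, y) = - 6 e^{x} - 2 e^{y} identically.
Matching coefficients of the independent functions:
  [e^{x}]:  - 2 A = -6
  [e^{y}]:  2 B = -2
Solving: A = 3, B = -1.
Check against the point condition:
  u(0, 0) = 2  ⟹  A + B = 2  ✓
Hence u(x, y) = 3 e^{x} - e^{y}.

Answer: u(x, y) = 3 e^{x} - e^{y}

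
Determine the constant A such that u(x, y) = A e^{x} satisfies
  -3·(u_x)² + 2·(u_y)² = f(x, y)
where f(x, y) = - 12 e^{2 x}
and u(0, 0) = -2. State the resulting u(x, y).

Substitute the ansatz u = A e^{x} into the left-hand side.
Derivatives of the ansatz:
  u_x = A e^{x}
  u_y = 0
Term by term:
  -3·(u_x)² = - 3 A^{2} e^{2 x}
  2·(u_y)² = 0
So the left-hand side equals
  - 3 A^{2} e^{2 x}
This must equal f(x, y) = - 12 e^{2 x} identically.
Matching coefficients of the independent functions:
  [e^{2 x}]:  - 3 A^{2} = -12
These equations allow (A) = (-2) or (2).
Impose the point condition(s):
  u(0, 0) = -2  ⟹  A = -2
Only A = -2 satisfies everything.
Hence u(x, y) = - 2 e^{x}.

Answer: u(x, y) = - 2 e^{x}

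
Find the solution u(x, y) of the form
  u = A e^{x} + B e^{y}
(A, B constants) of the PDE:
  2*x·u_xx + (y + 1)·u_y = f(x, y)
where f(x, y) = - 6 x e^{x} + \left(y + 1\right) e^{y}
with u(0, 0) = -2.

Substitute the ansatz u = A e^{x} + B e^{y} into the left-hand side.
Derivatives of the ansatz:
  u_xx = A e^{x}
  u_y = B e^{y}
Term by term:
  2*x·u_xx = 2 A x e^{x}
  (y + 1)·u_y = B y e^{y} + B e^{y}
So the left-hand side equals
  2 A x e^{x} + B y e^{y} + B e^{y}
This must equal f(x, y) identically; expanded, f = - 6 x e^{x} + y e^{y} + e^{y}.
Matching coefficients of the independent functions:
  [x e^{x}]:  2 A = -6
  [y e^{y}, e^{y}]:  B = 1
Solving: A = -3, B = 1.
Check against the point condition:
  u(0, 0) = -2  ⟹  A + B = -2  ✓
Hence u(x, y) = - 3 e^{x} + e^{y}.

Answer: u(x, y) = - 3 e^{x} + e^{y}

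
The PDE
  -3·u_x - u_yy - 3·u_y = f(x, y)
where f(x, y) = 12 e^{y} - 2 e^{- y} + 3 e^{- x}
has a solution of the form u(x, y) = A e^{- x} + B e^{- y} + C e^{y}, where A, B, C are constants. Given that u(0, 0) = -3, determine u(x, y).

Substitute the ansatz u = A e^{- x} + B e^{- y} + C e^{y} into the left-hand side.
Derivatives of the ansatz:
  u_x = - A e^{- x}
  u_yy = B e^{- y} + C e^{y}
  u_y = - B e^{- y} + C e^{y}
Term by term:
  -3·u_x = 3 A e^{- x}
  -u_yy = - B e^{- y} - C e^{y}
  -3·u_y = 3 B e^{- y} - 3 C e^{y}
So the left-hand side equals
  3 A e^{- x} + 2 B e^{- y} - 4 C e^{y}
This must equal f(x, y) = 12 e^{y} - 2 e^{- y} + 3 e^{- x} identically.
Matching coefficients of the independent functions:
  [e^{- x}]:  3 A = 3
  [e^{- y}]:  2 B = -2
  [e^{y}]:  - 4 C = 12
Solving: A = 1, B = -1, C = -3.
Check against the point condition:
  u(0, 0) = -3  ⟹  A + B + C = -3  ✓
Hence u(x, y) = - 3 e^{y} - e^{- y} + e^{- x}.

Answer: u(x, y) = - 3 e^{y} - e^{- y} + e^{- x}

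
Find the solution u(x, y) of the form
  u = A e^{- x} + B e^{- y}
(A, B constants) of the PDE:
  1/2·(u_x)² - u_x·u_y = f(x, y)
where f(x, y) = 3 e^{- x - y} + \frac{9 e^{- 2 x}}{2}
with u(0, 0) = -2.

Answer: u(x, y) = e^{- y} - 3 e^{- x}

Derivation:
Substitute the ansatz u = A e^{- x} + B e^{- y} into the left-hand side.
Derivatives of the ansatz:
  u_x = - A e^{- x}
  u_y = - B e^{- y}
Term by term:
  1/2·(u_x)² = \frac{A^{2} e^{- 2 x}}{2}
  -u_x·u_y = - A B e^{- x} e^{- y}
So the left-hand side equals
  \frac{A^{2} e^{- 2 x}}{2} - A B e^{- x} e^{- y}
This must equal f(x, y) identically; expanded, f = 3 e^{- x} e^{- y} + \frac{9 e^{- 2 x}}{2}.
Matching coefficients of the independent functions:
  [e^{- x} e^{- y}]:  - A B = 3
  [e^{- 2 x}]:  \frac{A^{2}}{2} = \frac{9}{2}
These equations allow (A, B) = (-3, 1) or (3, -1).
Impose the point condition(s):
  u(0, 0) = -2  ⟹  A + B = -2
Only A = -3, B = 1 satisfies everything.
Hence u(x, y) = e^{- y} - 3 e^{- x}.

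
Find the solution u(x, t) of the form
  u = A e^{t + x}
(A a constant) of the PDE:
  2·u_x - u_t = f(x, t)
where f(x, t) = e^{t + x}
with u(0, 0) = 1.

Substitute the ansatz u = A e^{t + x} into the left-hand side.
Derivatives of the ansatz:
  u_x = A e^{t} e^{x}
  u_t = A e^{t} e^{x}
Term by term:
  2·u_x = 2 A e^{t} e^{x}
  -u_t = - A e^{t} e^{x}
So the left-hand side equals
  A e^{t} e^{x}
This must equal f(x, t) identically; expanded, f = e^{t} e^{x}.
Matching coefficients of the independent functions:
  [e^{t} e^{x}]:  A = 1
Solving: A = 1.
Check against the point condition:
  u(0, 0) = 1  ⟹  A = 1  ✓
Hence u(x, t) = e^{t + x}.

Answer: u(x, t) = e^{t + x}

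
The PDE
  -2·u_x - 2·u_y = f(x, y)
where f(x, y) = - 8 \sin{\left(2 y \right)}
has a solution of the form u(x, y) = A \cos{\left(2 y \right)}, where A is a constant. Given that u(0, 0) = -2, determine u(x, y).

Substitute the ansatz u = A \cos{\left(2 y \right)} into the left-hand side.
Derivatives of the ansatz:
  u_x = 0
  u_y = - 2 A \sin{\left(2 y \right)}
Term by term:
  -2·u_x = 0
  -2·u_y = 4 A \sin{\left(2 y \right)}
So the left-hand side equals
  4 A \sin{\left(2 y \right)}
This must equal f(x, y) = - 8 \sin{\left(2 y \right)} identically.
Matching coefficients of the independent functions:
  [\sin{\left(2 y \right)}]:  4 A = -8
Solving: A = -2.
Check against the point condition:
  u(0, 0) = -2  ⟹  A = -2  ✓
Hence u(x, y) = - 2 \cos{\left(2 y \right)}.

Answer: u(x, y) = - 2 \cos{\left(2 y \right)}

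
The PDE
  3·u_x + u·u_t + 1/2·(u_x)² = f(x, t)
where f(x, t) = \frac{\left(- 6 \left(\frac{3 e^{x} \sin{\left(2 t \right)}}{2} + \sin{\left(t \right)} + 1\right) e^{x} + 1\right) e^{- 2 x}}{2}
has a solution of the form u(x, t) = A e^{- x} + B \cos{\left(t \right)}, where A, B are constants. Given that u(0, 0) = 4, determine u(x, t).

Answer: u(x, t) = 3 \cos{\left(t \right)} + e^{- x}

Derivation:
Substitute the ansatz u = A e^{- x} + B \cos{\left(t \right)} into the left-hand side.
Derivatives of the ansatz:
  u_x = - A e^{- x}
  u_t = - B \sin{\left(t \right)}
Term by term:
  3·u_x = - 3 A e^{- x}
  u·u_t = - A B e^{- x} \sin{\left(t \right)} - B^{2} \sin{\left(t \right)} \cos{\left(t \right)}
  1/2·(u_x)² = \frac{A^{2} e^{- 2 x}}{2}
So the left-hand side equals
  \frac{A^{2} e^{- 2 x}}{2} - A B e^{- x} \sin{\left(t \right)} - 3 A e^{- x} - B^{2} \sin{\left(t \right)} \cos{\left(t \right)}
This must equal f(x, t) identically; expanded, f = - 9 \sin{\left(t \right)} \cos{\left(t \right)} - 3 e^{- x} \sin{\left(t \right)} - 3 e^{- x} + \frac{e^{- 2 x}}{2}.
Matching coefficients of the independent functions:
  [e^{- x} \sin{\left(t \right)}]:  - A B = -3
  [\sin{\left(t \right)} \cos{\left(t \right)}]:  - B^{2} = -9
  [e^{- 2 x}]:  \frac{A^{2}}{2} = \frac{1}{2}
  [e^{- x}]:  - 3 A = -3
Solving: A = 1, B = 3.
Check against the point condition:
  u(0, 0) = 4  ⟹  A + B = 4  ✓
Hence u(x, t) = 3 \cos{\left(t \right)} + e^{- x}.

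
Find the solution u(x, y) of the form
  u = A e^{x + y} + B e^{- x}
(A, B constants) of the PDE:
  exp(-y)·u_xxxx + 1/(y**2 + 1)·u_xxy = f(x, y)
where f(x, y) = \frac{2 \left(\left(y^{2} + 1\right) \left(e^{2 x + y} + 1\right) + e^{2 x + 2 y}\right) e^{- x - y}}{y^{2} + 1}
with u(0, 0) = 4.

Answer: u(x, y) = 2 e^{x + y} + 2 e^{- x}

Derivation:
Substitute the ansatz u = A e^{x + y} + B e^{- x} into the left-hand side.
Derivatives of the ansatz:
  u_xxxx = A e^{x} e^{y} + B e^{- x}
  u_xxy = A e^{x} e^{y}
Term by term:
  exp(-y)·u_xxxx = A e^{x} + B e^{- x} e^{- y}
  1/(y**2 + 1)·u_xxy = \frac{A e^{x} e^{y}}{y^{2} + 1}
So the left-hand side equals
  A e^{x} + \frac{A e^{x} e^{y}}{y^{2} + 1} + B e^{- x} e^{- y}
This must equal f(x, y) identically; expanded, f = 2 e^{x} + 2 e^{- x} e^{- y} + \frac{2 e^{x} e^{y}}{y^{2} + 1}.
Matching coefficients of the independent functions:
  [e^{- x} e^{- y}]:  B = 2
  [\frac{e^{x} e^{y}}{y^{2} + 1}, e^{x}]:  A = 2
Solving: A = 2, B = 2.
Check against the point condition:
  u(0, 0) = 4  ⟹  A + B = 4  ✓
Hence u(x, y) = 2 e^{x + y} + 2 e^{- x}.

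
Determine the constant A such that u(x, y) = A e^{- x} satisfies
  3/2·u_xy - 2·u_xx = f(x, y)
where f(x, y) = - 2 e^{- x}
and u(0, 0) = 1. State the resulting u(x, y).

Answer: u(x, y) = e^{- x}

Derivation:
Substitute the ansatz u = A e^{- x} into the left-hand side.
Derivatives of the ansatz:
  u_xy = 0
  u_xx = A e^{- x}
Term by term:
  3/2·u_xy = 0
  -2·u_xx = - 2 A e^{- x}
So the left-hand side equals
  - 2 A e^{- x}
This must equal f(x, y) = - 2 e^{- x} identically.
Matching coefficients of the independent functions:
  [e^{- x}]:  - 2 A = -2
Solving: A = 1.
Check against the point condition:
  u(0, 0) = 1  ⟹  A = 1  ✓
Hence u(x, y) = e^{- x}.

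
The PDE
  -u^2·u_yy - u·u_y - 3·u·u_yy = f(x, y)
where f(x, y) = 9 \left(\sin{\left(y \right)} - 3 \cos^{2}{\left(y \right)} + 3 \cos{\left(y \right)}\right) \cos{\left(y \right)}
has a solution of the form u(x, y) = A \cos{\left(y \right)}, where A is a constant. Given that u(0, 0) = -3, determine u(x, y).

Substitute the ansatz u = A \cos{\left(y \right)} into the left-hand side.
Derivatives of the ansatz:
  u_yy = - A \cos{\left(y \right)}
  u_y = - A \sin{\left(y \right)}
Term by term:
  -u^2·u_yy = A^{3} \cos^{3}{\left(y \right)}
  -u·u_y = A^{2} \sin{\left(y \right)} \cos{\left(y \right)}
  -3·u·u_yy = 3 A^{2} \cos^{2}{\left(y \right)}
So the left-hand side equals
  A^{3} \cos^{3}{\left(y \right)} + A^{2} \sin{\left(y \right)} \cos{\left(y \right)} + 3 A^{2} \cos^{2}{\left(y \right)}
This must equal f(x, y) identically; expanded, f = 9 \sin{\left(y \right)} \cos{\left(y \right)} - 27 \cos^{3}{\left(y \right)} + 27 \cos^{2}{\left(y \right)}.
Matching coefficients of the independent functions:
  [\sin{\left(y \right)} \cos{\left(y \right)}]:  A^{2} = 9
  [\cos^{2}{\left(y \right)}]:  3 A^{2} = 27
  [\cos^{3}{\left(y \right)}]:  A^{3} = -27
Solving: A = -3.
Check against the point condition:
  u(0, 0) = -3  ⟹  A = -3  ✓
Hence u(x, y) = - 3 \cos{\left(y \right)}.

Answer: u(x, y) = - 3 \cos{\left(y \right)}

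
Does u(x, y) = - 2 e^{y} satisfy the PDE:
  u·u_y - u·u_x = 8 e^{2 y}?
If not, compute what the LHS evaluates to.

Evaluate each term of the left-hand side for u = - 2 e^{y}.
Derivatives:
  u_y = - 2 e^{y}
  u_x = 0
Terms:
  u·u_y = 4 e^{2 y}
  -u·u_x = 0
Sum: LHS = 4 e^{2 y}
Given right-hand side: 8 e^{2 y}. Difference LHS − RHS = - 4 e^{2 y} ≠ 0, so u is not a solution.

Answer: No, the LHS evaluates to 4 e^{2 y}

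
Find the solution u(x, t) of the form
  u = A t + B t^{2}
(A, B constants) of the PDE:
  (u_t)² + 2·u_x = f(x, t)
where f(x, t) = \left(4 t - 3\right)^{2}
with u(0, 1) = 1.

Substitute the ansatz u = A t + B t^{2} into the left-hand side.
Derivatives of the ansatz:
  u_t = A + 2 B t
  u_x = 0
Term by term:
  (u_t)² = A^{2} + 4 A B t + 4 B^{2} t^{2}
  2·u_x = 0
So the left-hand side equals
  A^{2} + 4 A B t + 4 B^{2} t^{2}
This must equal f(x, t) identically; expanded, f = 16 t^{2} - 24 t + 9.
Matching coefficients of the independent functions:
  [constant term]:  A^{2} = 9
  [t]:  4 A B = -24
  [t^{2}]:  4 B^{2} = 16
These equations allow (A, B) = (-3, 2) or (3, -2).
Impose the point condition(s):
  u(0, 1) = 1  ⟹  A + B = 1
Only A = 3, B = -2 satisfies everything.
Hence u(x, t) = - 2 t^{2} + 3 t.

Answer: u(x, t) = - 2 t^{2} + 3 t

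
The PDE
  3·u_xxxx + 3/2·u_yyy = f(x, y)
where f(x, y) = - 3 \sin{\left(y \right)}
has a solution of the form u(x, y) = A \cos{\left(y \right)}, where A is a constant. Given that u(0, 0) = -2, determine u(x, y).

Substitute the ansatz u = A \cos{\left(y \right)} into the left-hand side.
Derivatives of the ansatz:
  u_xxxx = 0
  u_yyy = A \sin{\left(y \right)}
Term by term:
  3·u_xxxx = 0
  3/2·u_yyy = \frac{3 A \sin{\left(y \right)}}{2}
So the left-hand side equals
  \frac{3 A \sin{\left(y \right)}}{2}
This must equal f(x, y) = - 3 \sin{\left(y \right)} identically.
Matching coefficients of the independent functions:
  [\sin{\left(y \right)}]:  \frac{3 A}{2} = -3
Solving: A = -2.
Check against the point condition:
  u(0, 0) = -2  ⟹  A = -2  ✓
Hence u(x, y) = - 2 \cos{\left(y \right)}.

Answer: u(x, y) = - 2 \cos{\left(y \right)}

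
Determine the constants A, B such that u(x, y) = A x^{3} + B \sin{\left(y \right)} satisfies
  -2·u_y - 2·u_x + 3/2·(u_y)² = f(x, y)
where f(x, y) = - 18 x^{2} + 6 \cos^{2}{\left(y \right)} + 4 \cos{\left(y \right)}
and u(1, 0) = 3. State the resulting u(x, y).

Answer: u(x, y) = 3 x^{3} - 2 \sin{\left(y \right)}

Derivation:
Substitute the ansatz u = A x^{3} + B \sin{\left(y \right)} into the left-hand side.
Derivatives of the ansatz:
  u_y = B \cos{\left(y \right)}
  u_x = 3 A x^{2}
Term by term:
  -2·u_y = - 2 B \cos{\left(y \right)}
  -2·u_x = - 6 A x^{2}
  3/2·(u_y)² = \frac{3 B^{2} \cos^{2}{\left(y \right)}}{2}
So the left-hand side equals
  - 6 A x^{2} + \frac{3 B^{2} \cos^{2}{\left(y \right)}}{2} - 2 B \cos{\left(y \right)}
This must equal f(x, y) = - 18 x^{2} + 6 \cos^{2}{\left(y \right)} + 4 \cos{\left(y \right)} identically.
Matching coefficients of the independent functions:
  [x^{2}]:  - 6 A = -18
  [\cos{\left(y \right)}]:  - 2 B = 4
  [\cos^{2}{\left(y \right)}]:  \frac{3 B^{2}}{2} = 6
Solving: A = 3, B = -2.
Check against the point condition:
  u(1, 0) = 3  ⟹  A = 3  ✓
Hence u(x, y) = 3 x^{3} - 2 \sin{\left(y \right)}.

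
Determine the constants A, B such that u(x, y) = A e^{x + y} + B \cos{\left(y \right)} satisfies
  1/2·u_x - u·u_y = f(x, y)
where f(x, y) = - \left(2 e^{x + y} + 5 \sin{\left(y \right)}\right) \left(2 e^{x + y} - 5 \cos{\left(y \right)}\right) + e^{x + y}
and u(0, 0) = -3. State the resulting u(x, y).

Substitute the ansatz u = A e^{x + y} + B \cos{\left(y \right)} into the left-hand side.
Derivatives of the ansatz:
  u_x = A e^{x} e^{y}
  u_y = A e^{x} e^{y} - B \sin{\left(y \right)}
Term by term:
  1/2·u_x = \frac{A e^{x} e^{y}}{2}
  -u·u_y = - A^{2} e^{2 x} e^{2 y} + A B e^{x} e^{y} \sin{\left(y \right)} - A B e^{x} e^{y} \cos{\left(y \right)} + B^{2} \sin{\left(y \right)} \cos{\left(y \right)}
So the left-hand side equals
  - A^{2} e^{2 x} e^{2 y} + A B e^{x} e^{y} \sin{\left(y \right)} - A B e^{x} e^{y} \cos{\left(y \right)} + \frac{A e^{x} e^{y}}{2} + B^{2} \sin{\left(y \right)} \cos{\left(y \right)}
This must equal f(x, y) identically; expanded, f = - 4 e^{2 x} e^{2 y} - 10 e^{x} e^{y} \sin{\left(y \right)} + 10 e^{x} e^{y} \cos{\left(y \right)} + e^{x} e^{y} + 25 \sin{\left(y \right)} \cos{\left(y \right)}.
Matching coefficients of the independent functions:
  [e^{x} e^{y}]:  \frac{A}{2} = 1
  [e^{2 x} e^{2 y}]:  - A^{2} = -4
  [\sin{\left(y \right)} \cos{\left(y \right)}]:  B^{2} = 25
  [e^{x} e^{y} \sin{\left(y \right)}]:  A B = -10
  [e^{x} e^{y} \cos{\left(y \right)}]:  - A B = 10
Solving: A = 2, B = -5.
Check against the point condition:
  u(0, 0) = -3  ⟹  A + B = -3  ✓
Hence u(x, y) = 2 e^{x + y} - 5 \cos{\left(y \right)}.

Answer: u(x, y) = 2 e^{x + y} - 5 \cos{\left(y \right)}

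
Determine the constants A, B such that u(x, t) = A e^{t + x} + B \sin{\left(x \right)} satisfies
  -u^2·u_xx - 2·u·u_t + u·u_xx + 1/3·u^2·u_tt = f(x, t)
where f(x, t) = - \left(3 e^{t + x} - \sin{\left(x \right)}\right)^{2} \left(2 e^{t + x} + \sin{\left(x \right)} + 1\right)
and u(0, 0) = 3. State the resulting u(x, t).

Answer: u(x, t) = 3 e^{t + x} - \sin{\left(x \right)}

Derivation:
Substitute the ansatz u = A e^{t + x} + B \sin{\left(x \right)} into the left-hand side.
Derivatives of the ansatz:
  u_xx = A e^{t} e^{x} - B \sin{\left(x \right)}
  u_t = A e^{t} e^{x}
  u_tt = A e^{t} e^{x}
Term by term:
  -u^2·u_xx = - A^{3} e^{3 t} e^{3 x} - A^{2} B e^{2 t} e^{2 x} \sin{\left(x \right)} + A B^{2} e^{t} e^{x} \sin^{2}{\left(x \right)} + B^{3} \sin^{3}{\left(x \right)}
  -2·u·u_t = - 2 A^{2} e^{2 t} e^{2 x} - 2 A B e^{t} e^{x} \sin{\left(x \right)}
  u·u_xx = A^{2} e^{2 t} e^{2 x} - B^{2} \sin^{2}{\left(x \right)}
  1/3·u^2·u_tt = \frac{A^{3} e^{3 t} e^{3 x}}{3} + \frac{2 A^{2} B e^{2 t} e^{2 x} \sin{\left(x \right)}}{3} + \frac{A B^{2} e^{t} e^{x} \sin^{2}{\left(x \right)}}{3}
So the left-hand side equals
  - \frac{2 A^{3} e^{3 t} e^{3 x}}{3} - \frac{A^{2} B e^{2 t} e^{2 x} \sin{\left(x \right)}}{3} - A^{2} e^{2 t} e^{2 x} + \frac{4 A B^{2} e^{t} e^{x} \sin^{2}{\left(x \right)}}{3} - 2 A B e^{t} e^{x} \sin{\left(x \right)} + B^{3} \sin^{3}{\left(x \right)} - B^{2} \sin^{2}{\left(x \right)}
This must equal f(x, t) identically; expanded, f = - 18 e^{3 t} e^{3 x} + 3 e^{2 t} e^{2 x} \sin{\left(x \right)} - 9 e^{2 t} e^{2 x} + 4 e^{t} e^{x} \sin^{2}{\left(x \right)} + 6 e^{t} e^{x} \sin{\left(x \right)} - \sin^{3}{\left(x \right)} - \sin^{2}{\left(x \right)}.
Matching coefficients of the independent functions:
  [e^{2 t} e^{2 x}]:  - A^{2} = -9
  [e^{3 t} e^{3 x}]:  - \frac{2 A^{3}}{3} = -18
  [e^{t} e^{x} \sin{\left(x \right)}]:  - 2 A B = 6
  [e^{t} e^{x} \sin^{2}{\left(x \right)}]:  \frac{4 A B^{2}}{3} = 4
  [e^{2 t} e^{2 x} \sin{\left(x \right)}]:  - \frac{A^{2} B}{3} = 3
  [\sin^{2}{\left(x \right)}]:  - B^{2} = -1
  [\sin^{3}{\left(x \right)}]:  B^{3} = -1
Solving: A = 3, B = -1.
Check against the point condition:
  u(0, 0) = 3  ⟹  A = 3  ✓
Hence u(x, t) = 3 e^{t + x} - \sin{\left(x \right)}.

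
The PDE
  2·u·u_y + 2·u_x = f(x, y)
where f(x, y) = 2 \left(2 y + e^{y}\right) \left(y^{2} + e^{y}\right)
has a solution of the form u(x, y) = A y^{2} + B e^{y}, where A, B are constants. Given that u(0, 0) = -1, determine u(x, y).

Substitute the ansatz u = A y^{2} + B e^{y} into the left-hand side.
Derivatives of the ansatz:
  u_y = 2 A y + B e^{y}
  u_x = 0
Term by term:
  2·u·u_y = 4 A^{2} y^{3} + 2 A B y^{2} e^{y} + 4 A B y e^{y} + 2 B^{2} e^{2 y}
  2·u_x = 0
So the left-hand side equals
  4 A^{2} y^{3} + 2 A B y^{2} e^{y} + 4 A B y e^{y} + 2 B^{2} e^{2 y}
This must equal f(x, y) identically; expanded, f = 4 y^{3} + 2 y^{2} e^{y} + 4 y e^{y} + 2 e^{2 y}.
Matching coefficients of the independent functions:
  [y^{3}]:  4 A^{2} = 4
  [y e^{y}]:  4 A B = 4
  [y^{2} e^{y}]:  2 A B = 2
  [e^{2 y}]:  2 B^{2} = 2
These equations allow (A, B) = (-1, -1) or (1, 1).
Impose the point condition(s):
  u(0, 0) = -1  ⟹  B = -1
Only A = -1, B = -1 satisfies everything.
Hence u(x, y) = - y^{2} - e^{y}.

Answer: u(x, y) = - y^{2} - e^{y}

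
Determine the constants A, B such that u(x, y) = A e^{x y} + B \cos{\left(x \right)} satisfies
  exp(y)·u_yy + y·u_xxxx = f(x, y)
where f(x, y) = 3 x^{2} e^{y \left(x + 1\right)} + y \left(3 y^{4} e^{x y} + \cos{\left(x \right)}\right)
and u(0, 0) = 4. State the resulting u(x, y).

Answer: u(x, y) = 3 e^{x y} + \cos{\left(x \right)}

Derivation:
Substitute the ansatz u = A e^{x y} + B \cos{\left(x \right)} into the left-hand side.
Derivatives of the ansatz:
  u_yy = A x^{2} e^{x y}
  u_xxxx = A y^{4} e^{x y} + B \cos{\left(x \right)}
Term by term:
  exp(y)·u_yy = A x^{2} e^{y} e^{x y}
  y·u_xxxx = A y^{5} e^{x y} + B y \cos{\left(x \right)}
So the left-hand side equals
  A x^{2} e^{y} e^{x y} + A y^{5} e^{x y} + B y \cos{\left(x \right)}
This must equal f(x, y) identically; expanded, f = 3 x^{2} e^{y} e^{x y} + 3 y^{5} e^{x y} + y \cos{\left(x \right)}.
Matching coefficients of the independent functions:
  [y \cos{\left(x \right)}]:  B = 1
  [y^{5} e^{x y}, x^{2} e^{y} e^{x y}]:  A = 3
Solving: A = 3, B = 1.
Check against the point condition:
  u(0, 0) = 4  ⟹  A + B = 4  ✓
Hence u(x, y) = 3 e^{x y} + \cos{\left(x \right)}.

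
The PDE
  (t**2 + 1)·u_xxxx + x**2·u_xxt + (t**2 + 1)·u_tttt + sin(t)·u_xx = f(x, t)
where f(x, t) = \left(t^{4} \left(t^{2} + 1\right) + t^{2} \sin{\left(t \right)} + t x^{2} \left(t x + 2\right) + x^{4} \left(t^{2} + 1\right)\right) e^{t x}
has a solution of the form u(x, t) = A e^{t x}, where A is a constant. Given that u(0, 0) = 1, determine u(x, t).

Substitute the ansatz u = A e^{t x} into the left-hand side.
Derivatives of the ansatz:
  u_xxxx = A t^{4} e^{t x}
  u_xxt = A t^{2} x e^{t x} + 2 A t e^{t x}
  u_tttt = A x^{4} e^{t x}
  u_xx = A t^{2} e^{t x}
Term by term:
  (t**2 + 1)·u_xxxx = A t^{6} e^{t x} + A t^{4} e^{t x}
  x**2·u_xxt = A t^{2} x^{3} e^{t x} + 2 A t x^{2} e^{t x}
  (t**2 + 1)·u_tttt = A t^{2} x^{4} e^{t x} + A x^{4} e^{t x}
  sin(t)·u_xx = A t^{2} e^{t x} \sin{\left(t \right)}
So the left-hand side equals
  A t^{6} e^{t x} + A t^{4} e^{t x} + A t^{2} x^{4} e^{t x} + A t^{2} x^{3} e^{t x} + A t^{2} e^{t x} \sin{\left(t \right)} + 2 A t x^{2} e^{t x} + A x^{4} e^{t x}
This must equal f(x, t) identically; expanded, f = t^{6} e^{t x} + t^{4} e^{t x} + t^{2} x^{4} e^{t x} + t^{2} x^{3} e^{t x} + t^{2} e^{t x} \sin{\left(t \right)} + 2 t x^{2} e^{t x} + x^{4} e^{t x}.
Matching coefficients of the independent functions:
  [t^{4} e^{t x}, t^{6} e^{t x}, x^{4} e^{t x}, t^{2} x^{3} e^{t x}, …]:  A = 1
  [t x^{2} e^{t x}]:  2 A = 2
Solving: A = 1.
Check against the point condition:
  u(0, 0) = 1  ⟹  A = 1  ✓
Hence u(x, t) = e^{t x}.

Answer: u(x, t) = e^{t x}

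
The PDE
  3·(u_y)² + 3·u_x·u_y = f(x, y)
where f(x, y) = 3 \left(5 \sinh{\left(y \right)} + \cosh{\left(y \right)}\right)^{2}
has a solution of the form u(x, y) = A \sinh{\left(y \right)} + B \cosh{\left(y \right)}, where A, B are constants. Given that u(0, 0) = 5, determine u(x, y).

Substitute the ansatz u = A \sinh{\left(y \right)} + B \cosh{\left(y \right)} into the left-hand side.
Derivatives of the ansatz:
  u_y = A \cosh{\left(y \right)} + B \sinh{\left(y \right)}
  u_x = 0
Term by term:
  3·(u_y)² = 3 A^{2} \cosh^{2}{\left(y \right)} + 6 A B \sinh{\left(y \right)} \cosh{\left(y \right)} + 3 B^{2} \sinh^{2}{\left(y \right)}
  3·u_x·u_y = 0
So the left-hand side equals
  3 A^{2} \cosh^{2}{\left(y \right)} + 6 A B \sinh{\left(y \right)} \cosh{\left(y \right)} + 3 B^{2} \sinh^{2}{\left(y \right)}
This must equal f(x, y) identically; expanded, f = 75 \sinh^{2}{\left(y \right)} + 30 \sinh{\left(y \right)} \cosh{\left(y \right)} + 3 \cosh^{2}{\left(y \right)}.
Matching coefficients of the independent functions:
  [\sinh{\left(y \right)} \cosh{\left(y \right)}]:  6 A B = 30
  [\sinh^{2}{\left(y \right)}]:  3 B^{2} = 75
  [\cosh^{2}{\left(y \right)}]:  3 A^{2} = 3
These equations allow (A, B) = (-1, -5) or (1, 5).
Impose the point condition(s):
  u(0, 0) = 5  ⟹  B = 5
Only A = 1, B = 5 satisfies everything.
Hence u(x, y) = \sinh{\left(y \right)} + 5 \cosh{\left(y \right)}.

Answer: u(x, y) = \sinh{\left(y \right)} + 5 \cosh{\left(y \right)}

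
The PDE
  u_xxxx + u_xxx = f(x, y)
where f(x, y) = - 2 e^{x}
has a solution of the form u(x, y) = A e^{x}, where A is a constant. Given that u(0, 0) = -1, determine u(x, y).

Answer: u(x, y) = - e^{x}

Derivation:
Substitute the ansatz u = A e^{x} into the left-hand side.
Derivatives of the ansatz:
  u_xxxx = A e^{x}
  u_xxx = A e^{x}
Term by term:
  u_xxxx = A e^{x}
  u_xxx = A e^{x}
So the left-hand side equals
  2 A e^{x}
This must equal f(x, y) = - 2 e^{x} identically.
Matching coefficients of the independent functions:
  [e^{x}]:  2 A = -2
Solving: A = -1.
Check against the point condition:
  u(0, 0) = -1  ⟹  A = -1  ✓
Hence u(x, y) = - e^{x}.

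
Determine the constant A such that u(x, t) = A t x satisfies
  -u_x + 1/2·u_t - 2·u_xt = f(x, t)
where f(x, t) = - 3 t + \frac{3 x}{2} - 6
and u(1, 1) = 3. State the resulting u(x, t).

Substitute the ansatz u = A t x into the left-hand side.
Derivatives of the ansatz:
  u_x = A t
  u_t = A x
  u_xt = A
Term by term:
  -u_x = - A t
  1/2·u_t = \frac{A x}{2}
  -2·u_xt = - 2 A
So the left-hand side equals
  - A t + \frac{A x}{2} - 2 A
This must equal f(x, t) = - 3 t + \frac{3 x}{2} - 6 identically.
Matching coefficients of the independent functions:
  [constant term]:  - 2 A = -6
  [t]:  - A = -3
  [x]:  \frac{A}{2} = \frac{3}{2}
Solving: A = 3.
Check against the point condition:
  u(1, 1) = 3  ⟹  A = 3  ✓
Hence u(x, t) = 3 t x.

Answer: u(x, t) = 3 t x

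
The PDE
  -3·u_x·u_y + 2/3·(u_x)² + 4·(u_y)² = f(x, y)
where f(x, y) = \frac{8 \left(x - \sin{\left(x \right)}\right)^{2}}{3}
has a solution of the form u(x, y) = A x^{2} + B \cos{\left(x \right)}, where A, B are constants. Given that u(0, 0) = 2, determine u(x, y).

Substitute the ansatz u = A x^{2} + B \cos{\left(x \right)} into the left-hand side.
Derivatives of the ansatz:
  u_x = 2 A x - B \sin{\left(x \right)}
  u_y = 0
Term by term:
  -3·u_x·u_y = 0
  2/3·(u_x)² = \frac{8 A^{2} x^{2}}{3} - \frac{8 A B x \sin{\left(x \right)}}{3} + \frac{2 B^{2} \sin^{2}{\left(x \right)}}{3}
  4·(u_y)² = 0
So the left-hand side equals
  \frac{8 A^{2} x^{2}}{3} - \frac{8 A B x \sin{\left(x \right)}}{3} + \frac{2 B^{2} \sin^{2}{\left(x \right)}}{3}
This must equal f(x, y) identically; expanded, f = \frac{8 x^{2}}{3} - \frac{16 x \sin{\left(x \right)}}{3} + \frac{8 \sin^{2}{\left(x \right)}}{3}.
Matching coefficients of the independent functions:
  [x^{2}]:  \frac{8 A^{2}}{3} = \frac{8}{3}
  [x \sin{\left(x \right)}]:  - \frac{8 A B}{3} = - \frac{16}{3}
  [\sin^{2}{\left(x \right)}]:  \frac{2 B^{2}}{3} = \frac{8}{3}
These equations allow (A, B) = (-1, -2) or (1, 2).
Impose the point condition(s):
  u(0, 0) = 2  ⟹  B = 2
Only A = 1, B = 2 satisfies everything.
Hence u(x, y) = x^{2} + 2 \cos{\left(x \right)}.

Answer: u(x, y) = x^{2} + 2 \cos{\left(x \right)}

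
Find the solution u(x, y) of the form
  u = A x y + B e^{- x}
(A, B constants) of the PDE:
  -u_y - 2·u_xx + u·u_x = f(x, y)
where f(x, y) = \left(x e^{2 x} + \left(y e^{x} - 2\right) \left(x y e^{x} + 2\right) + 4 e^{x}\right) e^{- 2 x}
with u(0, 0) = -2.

Substitute the ansatz u = A x y + B e^{- x} into the left-hand side.
Derivatives of the ansatz:
  u_y = A x
  u_xx = B e^{- x}
  u_x = A y - B e^{- x}
Term by term:
  -u_y = - A x
  -2·u_xx = - 2 B e^{- x}
  u·u_x = A^{2} x y^{2} - A B x y e^{- x} + A B y e^{- x} - B^{2} e^{- 2 x}
So the left-hand side equals
  A^{2} x y^{2} - A B x y e^{- x} + A B y e^{- x} - A x - B^{2} e^{- 2 x} - 2 B e^{- x}
This must equal f(x, y) identically; expanded, f = x y^{2} - 2 x y e^{- x} + x + 2 y e^{- x} + 4 e^{- x} - 4 e^{- 2 x}.
Matching coefficients of the independent functions:
  [x]:  - A = 1
  [x y^{2}]:  A^{2} = 1
  [y e^{- x}]:  A B = 2
  [x y e^{- x}]:  - A B = -2
  [e^{- 2 x}]:  - B^{2} = -4
  [e^{- x}]:  - 2 B = 4
Solving: A = -1, B = -2.
Check against the point condition:
  u(0, 0) = -2  ⟹  B = -2  ✓
Hence u(x, y) = - x y - 2 e^{- x}.

Answer: u(x, y) = - x y - 2 e^{- x}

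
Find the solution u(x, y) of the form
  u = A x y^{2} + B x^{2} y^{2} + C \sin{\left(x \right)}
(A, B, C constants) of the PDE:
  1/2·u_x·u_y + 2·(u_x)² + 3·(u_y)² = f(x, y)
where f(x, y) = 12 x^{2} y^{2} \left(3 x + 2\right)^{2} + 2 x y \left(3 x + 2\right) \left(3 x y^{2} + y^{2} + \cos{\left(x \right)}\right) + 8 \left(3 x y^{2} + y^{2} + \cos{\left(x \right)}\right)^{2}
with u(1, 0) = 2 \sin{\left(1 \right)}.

Substitute the ansatz u = A x y^{2} + B x^{2} y^{2} + C \sin{\left(x \right)} into the left-hand side.
Derivatives of the ansatz:
  u_x = A y^{2} + 2 B x y^{2} + C \cos{\left(x \right)}
  u_y = 2 A x y + 2 B x^{2} y
Term by term:
  1/2·u_x·u_y = A^{2} x y^{3} + 3 A B x^{2} y^{3} + A C x y \cos{\left(x \right)} + 2 B^{2} x^{3} y^{3} + B C x^{2} y \cos{\left(x \right)}
  2·(u_x)² = 2 A^{2} y^{4} + 8 A B x y^{4} + 4 A C y^{2} \cos{\left(x \right)} + 8 B^{2} x^{2} y^{4} + 8 B C x y^{2} \cos{\left(x \right)} + 2 C^{2} \cos^{2}{\left(x \right)}
  3·(u_y)² = 12 A^{2} x^{2} y^{2} + 24 A B x^{3} y^{2} + 12 B^{2} x^{4} y^{2}
So the left-hand side equals
  12 A^{2} x^{2} y^{2} + A^{2} x y^{3} + 2 A^{2} y^{4} + 24 A B x^{3} y^{2} + 3 A B x^{2} y^{3} + 8 A B x y^{4} + A C x y \cos{\left(x \right)} + 4 A C y^{2} \cos{\left(x \right)} + 12 B^{2} x^{4} y^{2} + 2 B^{2} x^{3} y^{3} + 8 B^{2} x^{2} y^{4} + B C x^{2} y \cos{\left(x \right)} + 8 B C x y^{2} \cos{\left(x \right)} + 2 C^{2} \cos^{2}{\left(x \right)}
This must equal f(x, y) identically; expanded, f = 108 x^{4} y^{2} + 18 x^{3} y^{3} + 144 x^{3} y^{2} + 72 x^{2} y^{4} + 18 x^{2} y^{3} + 48 x^{2} y^{2} + 6 x^{2} y \cos{\left(x \right)} + 48 x y^{4} + 4 x y^{3} + 48 x y^{2} \cos{\left(x \right)} + 4 x y \cos{\left(x \right)} + 8 y^{4} + 16 y^{2} \cos{\left(x \right)} + 8 \cos^{2}{\left(x \right)}.
Matching coefficients of the independent functions:
  [y^{4}]:  2 A^{2} = 8
  [x y^{3}]:  A^{2} = 4
  [x y^{4}]:  8 A B = 48
  [x^{2} y^{2}]:  12 A^{2} = 48
  [x^{2} y^{3}]:  3 A B = 18
  [x^{2} y^{4}]:  8 B^{2} = 72
  [x^{3} y^{2}]:  24 A B = 144
  [x^{3} y^{3}]:  2 B^{2} = 18
  [x^{4} y^{2}]:  12 B^{2} = 108
  [y^{2} \cos{\left(x \right)}]:  4 A C = 16
  [x y \cos{\left(x \right)}]:  A C = 4
  [x y^{2} \cos{\left(x \right)}]:  8 B C = 48
  [x^{2} y \cos{\left(x \right)}]:  B C = 6
  [\cos^{2}{\left(x \right)}]:  2 C^{2} = 8
These equations allow (A, B, C) = (-2, -3, -2) or (2, 3, 2).
Impose the point condition(s):
  u(1, 0) = 2 \sin{\left(1 \right)}  ⟹  C \sin{\left(1 \right)} = 2 \sin{\left(1 \right)}
Only A = 2, B = 3, C = 2 satisfies everything.
Hence u(x, y) = 3 x^{2} y^{2} + 2 x y^{2} + 2 \sin{\left(x \right)}.

Answer: u(x, y) = 3 x^{2} y^{2} + 2 x y^{2} + 2 \sin{\left(x \right)}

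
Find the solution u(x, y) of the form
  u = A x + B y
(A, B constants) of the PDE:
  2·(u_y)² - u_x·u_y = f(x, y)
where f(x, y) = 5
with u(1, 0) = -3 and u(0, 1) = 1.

Substitute the ansatz u = A x + B y into the left-hand side.
Derivatives of the ansatz:
  u_y = B
  u_x = A
Term by term:
  2·(u_y)² = 2 B^{2}
  -u_x·u_y = - A B
So the left-hand side equals
  - A B + 2 B^{2}
This must equal f(x, y) = 5 identically.
Matching coefficients of the independent functions:
  [constant term]:  - A B + 2 B^{2} = 5
These equations do not fix every constant; impose the point condition(s):
  u(1, 0) = -3  ⟹  A = -3
  u(0, 1) = 1  ⟹  B = 1
Solving the combined system: A = -3, B = 1.
Hence u(x, y) = - 3 x + y.

Answer: u(x, y) = - 3 x + y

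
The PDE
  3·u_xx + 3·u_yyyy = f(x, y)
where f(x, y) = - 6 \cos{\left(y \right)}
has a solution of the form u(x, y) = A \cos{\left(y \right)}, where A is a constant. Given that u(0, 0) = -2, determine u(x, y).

Substitute the ansatz u = A \cos{\left(y \right)} into the left-hand side.
Derivatives of the ansatz:
  u_xx = 0
  u_yyyy = A \cos{\left(y \right)}
Term by term:
  3·u_xx = 0
  3·u_yyyy = 3 A \cos{\left(y \right)}
So the left-hand side equals
  3 A \cos{\left(y \right)}
This must equal f(x, y) = - 6 \cos{\left(y \right)} identically.
Matching coefficients of the independent functions:
  [\cos{\left(y \right)}]:  3 A = -6
Solving: A = -2.
Check against the point condition:
  u(0, 0) = -2  ⟹  A = -2  ✓
Hence u(x, y) = - 2 \cos{\left(y \right)}.

Answer: u(x, y) = - 2 \cos{\left(y \right)}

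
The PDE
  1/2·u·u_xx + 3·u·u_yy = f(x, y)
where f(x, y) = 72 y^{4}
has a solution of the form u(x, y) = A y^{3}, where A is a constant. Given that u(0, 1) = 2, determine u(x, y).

Answer: u(x, y) = 2 y^{3}

Derivation:
Substitute the ansatz u = A y^{3} into the left-hand side.
Derivatives of the ansatz:
  u_xx = 0
  u_yy = 6 A y
Term by term:
  1/2·u·u_xx = 0
  3·u·u_yy = 18 A^{2} y^{4}
So the left-hand side equals
  18 A^{2} y^{4}
This must equal f(x, y) = 72 y^{4} identically.
Matching coefficients of the independent functions:
  [y^{4}]:  18 A^{2} = 72
These equations allow (A) = (-2) or (2).
Impose the point condition(s):
  u(0, 1) = 2  ⟹  A = 2
Only A = 2 satisfies everything.
Hence u(x, y) = 2 y^{3}.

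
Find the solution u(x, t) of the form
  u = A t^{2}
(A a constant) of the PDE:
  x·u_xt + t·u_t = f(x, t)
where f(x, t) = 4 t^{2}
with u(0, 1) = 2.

Substitute the ansatz u = A t^{2} into the left-hand side.
Derivatives of the ansatz:
  u_xt = 0
  u_t = 2 A t
Term by term:
  x·u_xt = 0
  t·u_t = 2 A t^{2}
So the left-hand side equals
  2 A t^{2}
This must equal f(x, t) = 4 t^{2} identically.
Matching coefficients of the independent functions:
  [t^{2}]:  2 A = 4
Solving: A = 2.
Check against the point condition:
  u(0, 1) = 2  ⟹  A = 2  ✓
Hence u(x, t) = 2 t^{2}.

Answer: u(x, t) = 2 t^{2}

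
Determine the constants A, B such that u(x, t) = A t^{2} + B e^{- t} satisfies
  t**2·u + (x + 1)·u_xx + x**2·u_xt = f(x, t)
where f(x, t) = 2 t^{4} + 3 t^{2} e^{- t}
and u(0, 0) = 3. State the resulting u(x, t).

Substitute the ansatz u = A t^{2} + B e^{- t} into the left-hand side.
Derivatives of the ansatz:
  u_xx = 0
  u_xt = 0
Term by term:
  t**2·u = A t^{4} + B t^{2} e^{- t}
  (x + 1)·u_xx = 0
  x**2·u_xt = 0
So the left-hand side equals
  A t^{4} + B t^{2} e^{- t}
This must equal f(x, t) = 2 t^{4} + 3 t^{2} e^{- t} identically.
Matching coefficients of the independent functions:
  [t^{4}]:  A = 2
  [t^{2} e^{- t}]:  B = 3
Solving: A = 2, B = 3.
Check against the point condition:
  u(0, 0) = 3  ⟹  B = 3  ✓
Hence u(x, t) = 2 t^{2} + 3 e^{- t}.

Answer: u(x, t) = 2 t^{2} + 3 e^{- t}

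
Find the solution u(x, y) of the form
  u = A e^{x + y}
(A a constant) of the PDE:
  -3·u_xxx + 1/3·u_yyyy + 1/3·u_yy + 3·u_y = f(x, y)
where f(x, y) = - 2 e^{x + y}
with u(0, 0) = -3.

Answer: u(x, y) = - 3 e^{x + y}

Derivation:
Substitute the ansatz u = A e^{x + y} into the left-hand side.
Derivatives of the ansatz:
  u_xxx = A e^{x} e^{y}
  u_yyyy = A e^{x} e^{y}
  u_yy = A e^{x} e^{y}
  u_y = A e^{x} e^{y}
Term by term:
  -3·u_xxx = - 3 A e^{x} e^{y}
  1/3·u_yyyy = \frac{A e^{x} e^{y}}{3}
  1/3·u_yy = \frac{A e^{x} e^{y}}{3}
  3·u_y = 3 A e^{x} e^{y}
So the left-hand side equals
  \frac{2 A e^{x} e^{y}}{3}
This must equal f(x, y) identically; expanded, f = - 2 e^{x} e^{y}.
Matching coefficients of the independent functions:
  [e^{x} e^{y}]:  \frac{2 A}{3} = -2
Solving: A = -3.
Check against the point condition:
  u(0, 0) = -3  ⟹  A = -3  ✓
Hence u(x, y) = - 3 e^{x + y}.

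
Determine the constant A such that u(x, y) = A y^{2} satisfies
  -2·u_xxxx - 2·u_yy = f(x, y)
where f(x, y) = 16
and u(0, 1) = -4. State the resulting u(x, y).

Answer: u(x, y) = - 4 y^{2}

Derivation:
Substitute the ansatz u = A y^{2} into the left-hand side.
Derivatives of the ansatz:
  u_xxxx = 0
  u_yy = 2 A
Term by term:
  -2·u_xxxx = 0
  -2·u_yy = - 4 A
So the left-hand side equals
  - 4 A
This must equal f(x, y) = 16 identically.
Matching coefficients of the independent functions:
  [constant term]:  - 4 A = 16
Solving: A = -4.
Check against the point condition:
  u(0, 1) = -4  ⟹  A = -4  ✓
Hence u(x, y) = - 4 y^{2}.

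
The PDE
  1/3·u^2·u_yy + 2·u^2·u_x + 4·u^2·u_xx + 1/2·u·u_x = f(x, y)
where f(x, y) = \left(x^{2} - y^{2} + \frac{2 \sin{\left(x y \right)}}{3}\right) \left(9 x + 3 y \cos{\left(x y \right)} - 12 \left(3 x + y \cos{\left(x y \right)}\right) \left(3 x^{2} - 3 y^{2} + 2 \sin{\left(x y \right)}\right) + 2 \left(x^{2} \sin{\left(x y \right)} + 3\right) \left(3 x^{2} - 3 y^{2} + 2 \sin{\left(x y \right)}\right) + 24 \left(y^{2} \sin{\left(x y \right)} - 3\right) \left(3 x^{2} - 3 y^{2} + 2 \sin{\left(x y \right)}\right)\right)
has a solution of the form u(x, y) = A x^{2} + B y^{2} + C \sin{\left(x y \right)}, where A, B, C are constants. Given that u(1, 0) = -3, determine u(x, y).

Substitute the ansatz u = A x^{2} + B y^{2} + C \sin{\left(x y \right)} into the left-hand side.
Derivatives of the ansatz:
  u_yy = 2 B - C x^{2} \sin{\left(x y \right)}
  u_x = 2 A x + C y \cos{\left(x y \right)}
  u_xx = 2 A - C y^{2} \sin{\left(x y \right)}
Term by term:
  1/3·u^2·u_yy = \frac{2 A^{2} B x^{4}}{3} - \frac{A^{2} C x^{6} \sin{\left(x y \right)}}{3} + \frac{4 A B^{2} x^{2} y^{2}}{3} - \frac{2 A B C x^{4} y^{2} \sin{\left(x y \right)}}{3} + \frac{4 A B C x^{2} \sin{\left(x y \right)}}{3} - \frac{2 A C^{2} x^{4} \sin^{2}{\left(x y \right)}}{3} + \frac{2 B^{3} y^{4}}{3} - \frac{B^{2} C x^{2} y^{4} \sin{\left(x y \right)}}{3} + \frac{4 B^{2} C y^{2} \sin{\left(x y \right)}}{3} - \frac{2 B C^{2} x^{2} y^{2} \sin^{2}{\left(x y \right)}}{3} + \frac{2 B C^{2} \sin^{2}{\left(x y \right)}}{3} - \frac{C^{3} x^{2} \sin^{3}{\left(x y \right)}}{3}
  2·u^2·u_x = 4 A^{3} x^{5} + 8 A^{2} B x^{3} y^{2} + 2 A^{2} C x^{4} y \cos{\left(x y \right)} + 8 A^{2} C x^{3} \sin{\left(x y \right)} + 4 A B^{2} x y^{4} + 4 A B C x^{2} y^{3} \cos{\left(x y \right)} + 8 A B C x y^{2} \sin{\left(x y \right)} + 4 A C^{2} x^{2} y \sin{\left(x y \right)} \cos{\left(x y \right)} + 4 A C^{2} x \sin^{2}{\left(x y \right)} + 2 B^{2} C y^{5} \cos{\left(x y \right)} + 4 B C^{2} y^{3} \sin{\left(x y \right)} \cos{\left(x y \right)} + 2 C^{3} y \sin^{2}{\left(x y \right)} \cos{\left(x y \right)}
  4·u^2·u_xx = 8 A^{3} x^{4} + 16 A^{2} B x^{2} y^{2} - 4 A^{2} C x^{4} y^{2} \sin{\left(x y \right)} + 16 A^{2} C x^{2} \sin{\left(x y \right)} + 8 A B^{2} y^{4} - 8 A B C x^{2} y^{4} \sin{\left(x y \right)} + 16 A B C y^{2} \sin{\left(x y \right)} - 8 A C^{2} x^{2} y^{2} \sin^{2}{\left(x y \right)} + 8 A C^{2} \sin^{2}{\left(x y \right)} - 4 B^{2} C y^{6} \sin{\left(x y \right)} - 8 B C^{2} y^{4} \sin^{2}{\left(x y \right)} - 4 C^{3} y^{2} \sin^{3}{\left(x y \right)}
  1/2·u·u_x = A^{2} x^{3} + A B x y^{2} + \frac{A C x^{2} y \cos{\left(x y \right)}}{2} + A C x \sin{\left(x y \right)} + \frac{B C y^{3} \cos{\left(x y \right)}}{2} + \frac{C^{2} y \sin{\left(x y \right)} \cos{\left(x y \right)}}{2}
Sum these and collect like terms in the independent variables.
This must equal f(x, y) identically; expanded, f = 6 x^{6} \sin{\left(x y \right)} - 108 x^{5} + 60 x^{4} y^{2} \sin{\left(x y \right)} - 36 x^{4} y \cos{\left(x y \right)} + 8 x^{4} \sin^{2}{\left(x y \right)} - 198 x^{4} + 216 x^{3} y^{2} - 144 x^{3} \sin{\left(x y \right)} + 9 x^{3} - 138 x^{2} y^{4} \sin{\left(x y \right)} + 72 x^{2} y^{3} \cos{\left(x y \right)} + 88 x^{2} y^{2} \sin^{2}{\left(x y \right)} + 396 x^{2} y^{2} - 48 x^{2} y \sin{\left(x y \right)} \cos{\left(x y \right)} + 3 x^{2} y \cos{\left(x y \right)} + \frac{8 x^{2} \sin^{3}{\left(x y \right)}}{3} - 264 x^{2} \sin{\left(x y \right)} - 108 x y^{4} + 144 x y^{2} \sin{\left(x y \right)} - 9 x y^{2} - 48 x \sin^{2}{\left(x y \right)} + 6 x \sin{\left(x y \right)} + 72 y^{6} \sin{\left(x y \right)} - 36 y^{5} \cos{\left(x y \right)} - 96 y^{4} \sin^{2}{\left(x y \right)} - 198 y^{4} + 48 y^{3} \sin{\left(x y \right)} \cos{\left(x y \right)} - 3 y^{3} \cos{\left(x y \right)} + 32 y^{2} \sin^{3}{\left(x y \right)} + 264 y^{2} \sin{\left(x y \right)} - 16 y \sin^{2}{\left(x y \right)} \cos{\left(x y \right)} + 2 y \sin{\left(x y \right)} \cos{\left(x y \right)} - 88 \sin^{2}{\left(x y \right)}.
Matching coefficients of the independent functions:
(each divided by its leading coefficient; functions giving the same equation are listed together)
  [x^{3}]:  A^{2} - 9 = 0
  [x^{4}]:  A^{3} + \frac{A^{2} B}{12} + \frac{99}{4} = 0
  [x^{5}]:  A^{3} + 27 = 0
  [y^{4}]:  A B^{2} + \frac{B^{3}}{12} + \frac{99}{4} = 0
  [x y^{2}]:  A B + 9 = 0
  [x y^{4}]:  A B^{2} + 27 = 0
  [x \sin{\left(x y \right)}, x^{2} y \cos{\left(x y \right)}]:  A C - 6 = 0
  [x \sin^{2}{\left(x y \right)}, x^{4} \sin^{2}{\left(x y \right)}, x^{2} y \sin{\left(x y \right)} \cos{\left(x y \right)}]:  A C^{2} + 12 = 0
  [x^{2} y^{2}]:  A^{2} B + \frac{A B^{2}}{12} - \frac{99}{4} = 0
  [x^{2} \sin{\left(x y \right)}]:  A^{2} C + \frac{A B C}{12} + \frac{33}{2} = 0
  [x^{2} \sin^{3}{\left(x y \right)}, y^{2} \sin^{3}{\left(x y \right)}, y \sin^{2}{\left(x y \right)} \cos{\left(x y \right)}]:  C^{3} + 8 = 0
  [x^{3} y^{2}]:  A^{2} B - 27 = 0
  [x^{3} \sin{\left(x y \right)}, x^{6} \sin{\left(x y \right)}, x^{4} y \cos{\left(x y \right)}]:  A^{2} C + 18 = 0
  [y^{2} \sin{\left(x y \right)}]:  A B C + \frac{B^{2} C}{12} - \frac{33}{2} = 0
  [y^{3} \cos{\left(x y \right)}]:  B C + 6 = 0
  [y^{4} \sin^{2}{\left(x y \right)}, y^{3} \sin{\left(x y \right)} \cos{\left(x y \right)}]:  B C^{2} - 12 = 0
  [y^{5} \cos{\left(x y \right)}, y^{6} \sin{\left(x y \right)}]:  B^{2} C + 18 = 0
  [x y^{2} \sin{\left(x y \right)}, x^{2} y^{3} \cos{\left(x y \right)}]:  A B C - 18 = 0
  [x^{2} y^{2} \sin^{2}{\left(x y \right)}, \sin^{2}{\left(x y \right)}]:  A C^{2} + \frac{B C^{2}}{12} + 11 = 0
  [x^{2} y^{4} \sin{\left(x y \right)}]:  A B C + \frac{B^{2} C}{24} - \frac{69}{4} = 0
  [x^{4} y^{2} \sin{\left(x y \right)}]:  A^{2} C + \frac{A B C}{6} + 15 = 0
  [y \sin{\left(x y \right)} \cos{\left(x y \right)}]:  C^{2} - 4 = 0
Solving: A = -3, B = 3, C = -2.
Check against the point condition:
  u(1, 0) = -3  ⟹  A = -3  ✓
Hence u(x, y) = - 3 x^{2} + 3 y^{2} - 2 \sin{\left(x y \right)}.

Answer: u(x, y) = - 3 x^{2} + 3 y^{2} - 2 \sin{\left(x y \right)}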